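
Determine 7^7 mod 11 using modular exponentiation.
By repeated squaring (mod 11): 7^{1}≡7, 7^{2}≡5, 7^{4}≡3. Then 7^{7} = 7^{4+2+1} ≡ 3 × 5 × 7 ≡ 6 (mod 11)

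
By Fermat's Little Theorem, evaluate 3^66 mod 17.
By Fermat: 3^{16} ≡ 1 mod 17. 66 = 4×16 + 2. So 3^{66} ≡ 3^{2} ≡ 9 mod 17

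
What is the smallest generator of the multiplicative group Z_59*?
g = 2. Powers: [2, 4, 8, 16, 32, 5, ...] generates all 58 non-zero residues.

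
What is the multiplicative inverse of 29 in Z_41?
Since 41 is prime, by Fermat 29^(-1) ≡ 29^{39} ≡ 17 (mod 41). Verify: 29 × 17 = 493 ≡ 1 (mod 41)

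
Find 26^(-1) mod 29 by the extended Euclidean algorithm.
Extended GCD: 26(-10) + 29(9) = 1. So 26^(-1) ≡ -10 ≡ 19 mod 29. Verify: 26 × 19 = 494 ≡ 1 mod 29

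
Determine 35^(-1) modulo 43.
Since 43 is prime, by Fermat 35^(-1) ≡ 35^{41} ≡ 16 mod 43. Verify: 35 × 16 = 560 ≡ 1 mod 43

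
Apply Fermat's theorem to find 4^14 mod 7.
By Fermat: 4^{6} ≡ 1 mod 7. 14 = 2×6 + 2. So 4^{14} ≡ 4^{2} ≡ 2 mod 7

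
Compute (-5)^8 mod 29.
By repeated squaring mod 29: (-5)^{1}≡24, (-5)^{2}≡25, (-5)^{4}≡16, (-5)^{8}≡24. So (-5)^{8} ≡ 24 mod 29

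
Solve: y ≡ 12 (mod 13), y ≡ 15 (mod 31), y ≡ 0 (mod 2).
M = 13 × 31 × 2 = 806. M₁ = 62, y₁ ≡ 4 (mod 13). M₂ = 26, y₂ ≡ 6 (mod 31). M₃ = 403, y₃ ≡ 1 (mod 2). y = 12×62×4 + 15×26×6 + 0×403×1 ≡ 480 (mod 806)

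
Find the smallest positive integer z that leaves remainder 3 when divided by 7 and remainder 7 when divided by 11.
M = 7 × 11 = 77. M₁ = 11, y₁ ≡ 2 (mod 7). M₂ = 7, y₂ ≡ 8 (mod 11). z = 3×11×2 + 7×7×8 ≡ 73 (mod 77)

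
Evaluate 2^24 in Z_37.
By repeated squaring (mod 37): 2^{1}≡2, 2^{2}≡4, 2^{4}≡16, 2^{8}≡34, 2^{16}≡9. Then 2^{24} = 2^{16+8} ≡ 9 × 34 ≡ 10 (mod 37)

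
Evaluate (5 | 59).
(5/59) = 5^{29} mod 59 = 1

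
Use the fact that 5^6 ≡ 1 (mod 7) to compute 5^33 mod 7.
By Fermat: 5^{6} ≡ 1 (mod 7). 33 = 5×6 + 3. So 5^{33} ≡ 5^{3} ≡ 6 (mod 7)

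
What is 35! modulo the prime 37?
(36)! = (35)! × (36) ≡ -1 (mod 37). So (35)! ≡ -1 × (36)^(-1) ≡ (-1)×(-1) = 1 (mod 37)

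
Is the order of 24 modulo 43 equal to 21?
Powers of 24 mod 43: 24^1≡24, 24^2≡17, 24^3≡21, 24^4≡31, 24^5≡13, 24^6≡11, 24^7≡6, 24^8≡15, 24^9≡16, 24^10≡40, 24^11≡14, 24^12≡35, 24^13≡23, 24^14≡36, 24^15≡4, 24^16≡10, 24^17≡25, 24^18≡41, 24^19≡38, 24^20≡9, 24^21≡1. First k with 24^k≡1 is k=21. Yes, ord_43(24) = 21.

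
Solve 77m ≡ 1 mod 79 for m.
Since 79 is prime, by Fermat 77^(-1) ≡ 77^{77} ≡ 39 mod 79. Verify: 77 × 39 = 3003 ≡ 1 mod 79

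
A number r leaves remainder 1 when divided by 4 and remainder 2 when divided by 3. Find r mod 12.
M = 4 × 3 = 12. M₁ = 3, y₁ ≡ 3 mod 4. M₂ = 4, y₂ ≡ 1 mod 3. r = 1×3×3 + 2×4×1 ≡ 5 mod 12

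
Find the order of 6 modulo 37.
Powers of 6 mod 37: 6^1≡6, 6^2≡36, 6^3≡31, 6^4≡1. So the order of 6 is 4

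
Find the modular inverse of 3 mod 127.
Since 127 is prime, by Fermat 3^(-1) ≡ 3^{125} ≡ 85 mod 127. Verify: 3 × 85 = 255 ≡ 1 mod 127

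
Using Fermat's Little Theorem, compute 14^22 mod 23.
By Fermat's Little Theorem, 14^{22} ≡ 1 mod 23 since 23 is prime and gcd(14, 23) = 1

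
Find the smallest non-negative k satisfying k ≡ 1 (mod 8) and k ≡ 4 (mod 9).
M = 8 × 9 = 72. M₁ = 9, y₁ ≡ 1 (mod 8). M₂ = 8, y₂ ≡ 8 (mod 9). k = 1×9×1 + 4×8×8 ≡ 49 (mod 72)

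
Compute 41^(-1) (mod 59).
Since 59 is prime, by Fermat 41^(-1) ≡ 41^{57} ≡ 36 (mod 59). Verify: 41 × 36 = 1476 ≡ 1 (mod 59)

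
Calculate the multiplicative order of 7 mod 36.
Powers of 7 mod 36: 7^1≡7, 7^2≡13, 7^3≡19, 7^4≡25, 7^5≡31, 7^6≡1. ord_36(7) = 6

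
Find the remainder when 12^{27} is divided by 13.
By Fermat: 12^{12} ≡ 1 (mod 13). 27 = 2×12 + 3. So 12^{27} ≡ 12^{3} ≡ 12 (mod 13)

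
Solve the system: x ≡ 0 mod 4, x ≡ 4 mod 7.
M = 4 × 7 = 28. M₁ = 7, y₁ ≡ 3 mod 4. M₂ = 4, y₂ ≡ 2 mod 7. x = 0×7×3 + 4×4×2 ≡ 4 mod 28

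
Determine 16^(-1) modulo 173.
Since 173 is prime, by Fermat 16^(-1) ≡ 16^{171} ≡ 119 (mod 173). Verify: 16 × 119 = 1904 ≡ 1 (mod 173)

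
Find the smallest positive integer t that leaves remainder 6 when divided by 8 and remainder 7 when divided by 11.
M = 8 × 11 = 88. M₁ = 11, y₁ ≡ 3 mod 8. M₂ = 8, y₂ ≡ 7 mod 11. t = 6×11×3 + 7×8×7 ≡ 62 mod 88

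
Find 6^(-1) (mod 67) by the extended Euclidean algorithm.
Extended GCD: 6(-11) + 67(1) = 1. So 6^(-1) ≡ -11 ≡ 56 (mod 67). Verify: 6 × 56 = 336 ≡ 1 (mod 67)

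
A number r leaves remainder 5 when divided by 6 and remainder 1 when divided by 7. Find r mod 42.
M = 6 × 7 = 42. M₁ = 7, y₁ ≡ 1 mod 6. M₂ = 6, y₂ ≡ 6 mod 7. r = 5×7×1 + 1×6×6 ≡ 29 mod 42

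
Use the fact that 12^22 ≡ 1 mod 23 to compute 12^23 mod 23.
By Fermat: 12^{22} ≡ 1 mod 23. So 12^{23} = 12^{22} · 12^{1} ≡ 12^{1} ≡ 12 mod 23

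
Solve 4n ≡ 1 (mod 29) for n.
Since 29 is prime, by Fermat 4^(-1) ≡ 4^{27} ≡ 22 (mod 29). Verify: 4 × 22 = 88 ≡ 1 (mod 29)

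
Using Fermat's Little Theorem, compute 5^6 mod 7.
By Fermat's Little Theorem, 5^{6} ≡ 1 mod 7 since 7 is prime and gcd(5, 7) = 1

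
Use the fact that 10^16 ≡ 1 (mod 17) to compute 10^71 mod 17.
By Fermat: 10^{16} ≡ 1 (mod 17). 71 = 4×16 + 7. So 10^{71} ≡ 10^{7} ≡ 5 (mod 17)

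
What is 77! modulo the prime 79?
(78)! = (77)! × (78) ≡ -1 (mod 79). So (77)! ≡ -1 × (78)^(-1) ≡ (-1)×(-1) = 1 (mod 79)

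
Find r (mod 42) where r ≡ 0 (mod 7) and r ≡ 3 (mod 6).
M = 7 × 6 = 42. M₁ = 6, y₁ ≡ 6 (mod 7). M₂ = 7, y₂ ≡ 1 (mod 6). r = 0×6×6 + 3×7×1 ≡ 21 (mod 42)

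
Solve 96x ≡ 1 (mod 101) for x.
Since 101 is prime, by Fermat 96^(-1) ≡ 96^{99} ≡ 20 (mod 101). Verify: 96 × 20 = 1920 ≡ 1 (mod 101)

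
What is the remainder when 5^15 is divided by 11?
Using Fermat: 5^{10} ≡ 1 (mod 11). 15 ≡ 5 (mod 10). So 5^{15} ≡ 5^{5} ≡ 1 (mod 11)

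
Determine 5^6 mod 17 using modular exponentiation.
By repeated squaring (mod 17): 5^{1}≡5, 5^{2}≡8, 5^{4}≡13. Then 5^{6} = 5^{4+2} ≡ 13 × 8 ≡ 2 (mod 17)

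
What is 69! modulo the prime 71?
(70)! = (69)! × (70) ≡ -1 mod 71. So (69)! ≡ -1 × (70)^(-1) ≡ (-1)×(-1) = 1 mod 71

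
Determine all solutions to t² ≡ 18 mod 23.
The square roots of 18 mod 23 are 8 and 15. Verify: 8² = 64 ≡ 18 mod 23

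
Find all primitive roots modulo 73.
There are φ(72) = 24 primitive roots mod 73: {5, 11, 13, 14, 15, 20, 26, 28, 29, 31, 33, 34, 39, 40, 42, 44, 45, 47, 53, 58, 59, 60, 62, 68}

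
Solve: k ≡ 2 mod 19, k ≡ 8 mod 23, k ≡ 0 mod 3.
M = 19 × 23 × 3 = 1311. M₁ = 69, y₁ ≡ 8 mod 19. M₂ = 57, y₂ ≡ 21 mod 23. M₃ = 437, y₃ ≡ 2 mod 3. k = 2×69×8 + 8×57×21 + 0×437×2 ≡ 192 mod 1311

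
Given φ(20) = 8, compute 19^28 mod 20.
By Euler: 19^{8} ≡ 1 mod 20 since gcd(19, 20) = 1. 28 = 3×8 + 4. So 19^{28} ≡ 19^{4} ≡ 1 mod 20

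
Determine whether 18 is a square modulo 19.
By Euler's criterion: 18^{9} ≡ 18 mod 19. Since this equals -1 (≡ 18), 18 is not a QR.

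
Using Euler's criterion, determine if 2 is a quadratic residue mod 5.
By Euler's criterion: 2^{2} ≡ 4 mod 5. Since this equals -1 (≡ 4), 2 is not a QR.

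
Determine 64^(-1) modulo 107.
Since 107 is prime, by Fermat 64^(-1) ≡ 64^{105} ≡ 102 (mod 107). Verify: 64 × 102 = 6528 ≡ 1 (mod 107)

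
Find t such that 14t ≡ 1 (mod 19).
Since 19 is prime, by Fermat 14^(-1) ≡ 14^{17} ≡ 15 (mod 19). Verify: 14 × 15 = 210 ≡ 1 (mod 19)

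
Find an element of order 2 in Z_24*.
13 has order 2 mod 24 since 13^{2} ≡ 1 (mod 24) and no smaller power works.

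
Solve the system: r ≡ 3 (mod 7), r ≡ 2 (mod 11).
M = 7 × 11 = 77. M₁ = 11, y₁ ≡ 2 (mod 7). M₂ = 7, y₂ ≡ 8 (mod 11). r = 3×11×2 + 2×7×8 ≡ 24 (mod 77)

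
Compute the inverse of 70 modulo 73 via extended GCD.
Extended GCD: 70(24) + 73(-23) = 1. So 70^(-1) ≡ 24 (mod 73). Verify: 70 × 24 = 1680 ≡ 1 (mod 73)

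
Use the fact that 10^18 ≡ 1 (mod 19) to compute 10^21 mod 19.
By Fermat: 10^{18} ≡ 1 (mod 19). So 10^{21} = 10^{18} · 10^{3} ≡ 10^{3} ≡ 12 (mod 19)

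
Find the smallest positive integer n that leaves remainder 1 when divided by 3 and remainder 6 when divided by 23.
M = 3 × 23 = 69. M₁ = 23, y₁ ≡ 2 mod 3. M₂ = 3, y₂ ≡ 8 mod 23. n = 1×23×2 + 6×3×8 ≡ 52 mod 69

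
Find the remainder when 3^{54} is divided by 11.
By Fermat: 3^{10} ≡ 1 (mod 11). 54 = 5×10 + 4. So 3^{54} ≡ 3^{4} ≡ 4 (mod 11)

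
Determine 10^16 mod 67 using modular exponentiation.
By repeated squaring (mod 67): 10^{1}≡10, 10^{2}≡33, 10^{4}≡17, 10^{8}≡21, 10^{16}≡39. So 10^{16} ≡ 39 (mod 67)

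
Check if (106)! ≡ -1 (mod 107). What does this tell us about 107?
(106)! mod 107 = 106. Since this equals -1 (mod 107), Wilson confirms 107 is prime.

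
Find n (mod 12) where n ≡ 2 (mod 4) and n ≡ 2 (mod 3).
M = 4 × 3 = 12. M₁ = 3, y₁ ≡ 3 (mod 4). M₂ = 4, y₂ ≡ 1 (mod 3). n = 2×3×3 + 2×4×1 ≡ 2 (mod 12)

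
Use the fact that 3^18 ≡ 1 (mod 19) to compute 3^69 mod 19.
By Fermat: 3^{18} ≡ 1 (mod 19). 69 = 3×18 + 15. So 3^{69} ≡ 3^{15} ≡ 12 (mod 19)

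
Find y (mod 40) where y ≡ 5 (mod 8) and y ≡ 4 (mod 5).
M = 8 × 5 = 40. M₁ = 5, y₁ ≡ 5 (mod 8). M₂ = 8, y₂ ≡ 2 (mod 5). y = 5×5×5 + 4×8×2 ≡ 29 (mod 40)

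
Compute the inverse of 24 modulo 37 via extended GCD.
Extended GCD: 24(17) + 37(-11) = 1. So 24^(-1) ≡ 17 mod 37. Verify: 24 × 17 = 408 ≡ 1 mod 37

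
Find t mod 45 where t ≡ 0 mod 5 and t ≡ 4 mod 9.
M = 5 × 9 = 45. M₁ = 9, y₁ ≡ 4 mod 5. M₂ = 5, y₂ ≡ 2 mod 9. t = 0×9×4 + 4×5×2 ≡ 40 mod 45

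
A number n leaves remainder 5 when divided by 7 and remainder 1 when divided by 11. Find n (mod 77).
M = 7 × 11 = 77. M₁ = 11, y₁ ≡ 2 (mod 7). M₂ = 7, y₂ ≡ 8 (mod 11). n = 5×11×2 + 1×7×8 ≡ 12 (mod 77)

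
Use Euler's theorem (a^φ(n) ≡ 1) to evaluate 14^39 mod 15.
By Euler: 14^{8} ≡ 1 (mod 15) since gcd(14, 15) = 1. 39 = 4×8 + 7. So 14^{39} ≡ 14^{7} ≡ 14 (mod 15)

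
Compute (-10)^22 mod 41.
By repeated squaring mod 41: (-10)^{1}≡31, (-10)^{2}≡18, (-10)^{4}≡37, (-10)^{8}≡16, (-10)^{16}≡10. Then (-10)^{22} = (-10)^{16+4+2} ≡ 10 × 37 × 18 ≡ 18 mod 41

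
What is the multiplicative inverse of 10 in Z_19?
Since 19 is prime, by Fermat 10^(-1) ≡ 10^{17} ≡ 2 mod 19. Verify: 10 × 2 = 20 ≡ 1 mod 19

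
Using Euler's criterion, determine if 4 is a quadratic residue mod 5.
By Euler's criterion: 4^{2} ≡ 1 mod 5. Since this equals 1, 4 is a QR.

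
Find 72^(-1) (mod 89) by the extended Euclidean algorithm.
Extended GCD: 72(-21) + 89(17) = 1. So 72^(-1) ≡ -21 ≡ 68 (mod 89). Verify: 72 × 68 = 4896 ≡ 1 (mod 89)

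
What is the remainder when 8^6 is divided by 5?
Using Fermat: 8^{4} ≡ 1 mod 5. 6 ≡ 2 mod 4. So 8^{6} ≡ 8^{2} ≡ 4 mod 5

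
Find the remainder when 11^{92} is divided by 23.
By Fermat: 11^{22} ≡ 1 mod 23. 92 = 4×22 + 4. So 11^{92} ≡ 11^{4} ≡ 13 mod 23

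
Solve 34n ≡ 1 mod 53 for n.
Since 53 is prime, by Fermat 34^(-1) ≡ 34^{51} ≡ 39 mod 53. Verify: 34 × 39 = 1326 ≡ 1 mod 53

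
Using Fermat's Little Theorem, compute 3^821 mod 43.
By Fermat: 3^{42} ≡ 1 mod 43. 821 ≡ 23 mod 42. So 3^{821} ≡ 3^{23} ≡ 34 mod 43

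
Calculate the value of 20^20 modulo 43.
By repeated squaring mod 43: 20^{1}≡20, 20^{2}≡13, 20^{4}≡40, 20^{8}≡9, 20^{16}≡38. Then 20^{20} = 20^{16+4} ≡ 38 × 40 ≡ 15 mod 43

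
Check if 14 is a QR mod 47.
By Euler's criterion: 14^{23} ≡ 1 (mod 47). Since this equals 1, 14 is a QR.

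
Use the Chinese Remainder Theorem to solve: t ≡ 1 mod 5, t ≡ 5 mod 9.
M = 5 × 9 = 45. M₁ = 9, y₁ ≡ 4 mod 5. M₂ = 5, y₂ ≡ 2 mod 9. t = 1×9×4 + 5×5×2 ≡ 41 mod 45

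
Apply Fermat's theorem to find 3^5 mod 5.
By Fermat: 3^{4} ≡ 1 mod 5. So 3^{5} = 3^{4} · 3^{1} ≡ 3^{1} ≡ 3 mod 5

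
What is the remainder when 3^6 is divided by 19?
By repeated squaring mod 19: 3^{1}≡3, 3^{2}≡9, 3^{4}≡5. Then 3^{6} = 3^{4+2} ≡ 5 × 9 ≡ 7 mod 19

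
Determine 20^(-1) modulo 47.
Since 47 is prime, by Fermat 20^(-1) ≡ 20^{45} ≡ 40 (mod 47). Verify: 20 × 40 = 800 ≡ 1 (mod 47)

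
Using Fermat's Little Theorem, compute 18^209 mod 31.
By Fermat: 18^{30} ≡ 1 mod 31. 209 ≡ 29 mod 30. So 18^{209} ≡ 18^{29} ≡ 19 mod 31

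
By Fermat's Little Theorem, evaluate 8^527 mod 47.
By Fermat: 8^{46} ≡ 1 mod 47. 527 ≡ 21 mod 46. So 8^{527} ≡ 8^{21} ≡ 36 mod 47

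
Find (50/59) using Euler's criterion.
(50/59) = 50^{29} mod 59 = -1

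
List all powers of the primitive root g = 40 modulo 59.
40^1, 40^2, ..., 40^{58} mod 59: [40, 7, 44, 49, 13, 48, 32, 41, 47, 51, 34, 3, 2, 21, 14, 29, 39, 26, 37, 5, 23, 35, 43, 9, 6, 4, 42, 28, 58, 19, 52, 15, 10, 46, 11, 27, 18, 12, 8, 25, 56, 57, 38, 45, 30, 20, 33, 22, 54, 36, 24, 16, 50, 53, 55, 17, 31, 1]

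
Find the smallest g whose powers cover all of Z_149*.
g = 2. Powers: [2, 4, 8, 16, 32, 64, 128, 107, 65, 130, ...] generates all 148 non-zero residues.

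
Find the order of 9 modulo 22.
Powers of 9 mod 22: 9^1≡9, 9^2≡15, 9^3≡3, 9^4≡5, 9^5≡1. So the order of 9 is 5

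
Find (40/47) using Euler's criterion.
(40/47) = 40^{23} mod 47 = -1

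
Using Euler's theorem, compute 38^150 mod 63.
By Euler: 38^{36} ≡ 1 mod 63 since gcd(38, 63) = 1. 150 = 4×36 + 6. So 38^{150} ≡ 38^{6} ≡ 1 mod 63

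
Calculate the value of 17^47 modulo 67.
By repeated squaring mod 67: 17^{1}≡17, 17^{2}≡21, 17^{4}≡39, 17^{8}≡47, 17^{16}≡65, 17^{32}≡4. Then 17^{47} = 17^{32+8+4+2+1} ≡ 4 × 47 × 39 × 21 × 17 ≡ 35 mod 67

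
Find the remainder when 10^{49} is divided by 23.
By Fermat: 10^{22} ≡ 1 (mod 23). 49 = 2×22 + 5. So 10^{49} ≡ 10^{5} ≡ 19 (mod 23)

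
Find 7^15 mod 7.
By repeated squaring mod 7: 7^{1}≡0, 7^{2}≡0, 7^{4}≡0, 7^{8}≡0. Then 7^{15} = 7^{8+4+2+1} ≡ 0 × 0 × 0 × 0 ≡ 0 mod 7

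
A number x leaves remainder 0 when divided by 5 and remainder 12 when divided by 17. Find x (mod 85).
M = 5 × 17 = 85. M₁ = 17, y₁ ≡ 3 (mod 5). M₂ = 5, y₂ ≡ 7 (mod 17). x = 0×17×3 + 12×5×7 ≡ 80 (mod 85)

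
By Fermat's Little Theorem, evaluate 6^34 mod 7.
By Fermat: 6^{6} ≡ 1 mod 7. 34 = 5×6 + 4. So 6^{34} ≡ 6^{4} ≡ 1 mod 7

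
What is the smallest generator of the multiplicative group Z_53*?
g = 2. Powers: [2, 4, 8, 16, 32, 11, 22, 44, ...] generates all 52 non-zero residues.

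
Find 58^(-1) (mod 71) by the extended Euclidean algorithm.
Extended GCD: 58(-11) + 71(9) = 1. So 58^(-1) ≡ -11 ≡ 60 (mod 71). Verify: 58 × 60 = 3480 ≡ 1 (mod 71)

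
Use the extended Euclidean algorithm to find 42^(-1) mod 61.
Extended GCD: 42(16) + 61(-11) = 1. So 42^(-1) ≡ 16 mod 61. Verify: 42 × 16 = 672 ≡ 1 mod 61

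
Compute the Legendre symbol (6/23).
(6/23) = 6^{11} mod 23 = 1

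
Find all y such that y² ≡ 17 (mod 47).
The square roots of 17 mod 47 are 8 and 39. Verify: 8² = 64 ≡ 17 (mod 47)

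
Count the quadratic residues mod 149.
For prime 149, there are (p-1)/2 = (149-1)/2 = 74 quadratic residues (excluding 0).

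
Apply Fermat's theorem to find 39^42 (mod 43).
By Fermat's Little Theorem, 39^{42} ≡ 1 (mod 43) since 43 is prime and gcd(39, 43) = 1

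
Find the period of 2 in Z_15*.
Powers of 2 mod 15: 2^1≡2, 2^2≡4, 2^3≡8, 2^4≡1. Order = 4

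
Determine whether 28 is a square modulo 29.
By Euler's criterion: 28^{14} ≡ 1 mod 29. Since this equals 1, 28 is a QR.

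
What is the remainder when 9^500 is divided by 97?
Using Fermat: 9^{96} ≡ 1 (mod 97). 500 ≡ 20 (mod 96). So 9^{500} ≡ 9^{20} ≡ 36 (mod 97)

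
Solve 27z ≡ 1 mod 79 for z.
Since 79 is prime, by Fermat 27^(-1) ≡ 27^{77} ≡ 41 mod 79. Verify: 27 × 41 = 1107 ≡ 1 mod 79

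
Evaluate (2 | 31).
(2/31) = 2^{15} mod 31 = 1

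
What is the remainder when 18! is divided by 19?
By Wilson's theorem, (18)! ≡ -1 ≡ 18 (mod 19)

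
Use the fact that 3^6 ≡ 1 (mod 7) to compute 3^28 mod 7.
By Fermat: 3^{6} ≡ 1 (mod 7). 28 = 4×6 + 4. So 3^{28} ≡ 3^{4} ≡ 4 (mod 7)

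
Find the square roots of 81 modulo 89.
The square roots of 81 mod 89 are 80 and 9. Verify: 80² = 6400 ≡ 81 (mod 89)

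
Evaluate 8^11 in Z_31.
By repeated squaring (mod 31): 8^{1}≡8, 8^{2}≡2, 8^{4}≡4, 8^{8}≡16. Then 8^{11} = 8^{8+2+1} ≡ 16 × 2 × 8 ≡ 8 (mod 31)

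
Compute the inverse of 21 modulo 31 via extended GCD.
Extended GCD: 21(3) + 31(-2) = 1. So 21^(-1) ≡ 3 mod 31. Verify: 21 × 3 = 63 ≡ 1 mod 31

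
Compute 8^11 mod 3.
Using Fermat: 8^{2} ≡ 1 mod 3. 11 ≡ 1 mod 2. So 8^{11} ≡ 8^{1} ≡ 2 mod 3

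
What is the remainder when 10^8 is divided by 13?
By repeated squaring (mod 13): 10^{1}≡10, 10^{2}≡9, 10^{4}≡3, 10^{8}≡9. So 10^{8} ≡ 9 (mod 13)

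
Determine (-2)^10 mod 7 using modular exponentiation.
Using Fermat: (-2)^{6} ≡ 1 mod 7. 10 ≡ 4 mod 6. So (-2)^{10} ≡ (-2)^{4} ≡ 2 mod 7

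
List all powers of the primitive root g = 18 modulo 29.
18^1, 18^2, ..., 18^{28} mod 29: [18, 5, 3, 25, 15, 9, 17, 16, 27, 22, 19, 23, 8, 28, 11, 24, 26, 4, 14, 20, 12, 13, 2, 7, 10, 6, 21, 1]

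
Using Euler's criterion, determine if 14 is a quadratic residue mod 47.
By Euler's criterion: 14^{23} ≡ 1 mod 47. Since this equals 1, 14 is a QR.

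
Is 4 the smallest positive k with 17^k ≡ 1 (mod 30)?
Powers of 17 mod 30: 17^1≡17, 17^2≡19, 17^3≡23, 17^4≡1. First k with 17^k≡1 is k=4. Yes, ord_30(17) = 4.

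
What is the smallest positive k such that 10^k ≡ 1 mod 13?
Powers of 10 mod 13: 10^1≡10, 10^2≡9, 10^3≡12, 10^4≡3, 10^5≡4, 10^6≡1. So the order of 10 is 6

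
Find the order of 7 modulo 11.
Powers of 7 mod 11: 7^1≡7, 7^2≡5, 7^3≡2, 7^4≡3, 7^5≡10, 7^6≡4, 7^7≡6, 7^8≡9, 7^9≡8, 7^10≡1. ord_11(7) = 10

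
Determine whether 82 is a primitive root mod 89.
ord_89(82) divides 88. For each prime q|88: 82^{44}≡88, 82^{8}≡4, none ≡ 1. So 82 has order 88 and is a primitive root mod 89.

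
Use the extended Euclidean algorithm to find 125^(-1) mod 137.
Extended GCD: 125(57) + 137(-52) = 1. So 125^(-1) ≡ 57 (mod 137). Verify: 125 × 57 = 7125 ≡ 1 (mod 137)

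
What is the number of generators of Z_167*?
There are φ(167-1) = φ(166) = 82 primitive roots modulo 167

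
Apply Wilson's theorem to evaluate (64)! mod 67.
(66)! = (64)! × (65) × (66) ≡ -1 mod 67. So (64)! ≡ -1 × [(66)(65)]^(-1) ≡ 33 mod 67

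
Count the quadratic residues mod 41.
The squaring map on Z_41* is 2-to-1, so there are (40)/2 = 20 QRs.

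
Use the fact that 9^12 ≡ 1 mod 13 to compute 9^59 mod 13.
By Fermat: 9^{12} ≡ 1 mod 13. 59 = 4×12 + 11. So 9^{59} ≡ 9^{11} ≡ 3 mod 13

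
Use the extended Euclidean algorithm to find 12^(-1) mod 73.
Extended GCD: 12(-6) + 73(1) = 1. So 12^(-1) ≡ -6 ≡ 67 (mod 73). Verify: 12 × 67 = 804 ≡ 1 (mod 73)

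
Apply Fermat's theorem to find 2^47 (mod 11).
By Fermat: 2^{10} ≡ 1 (mod 11). 47 = 4×10 + 7. So 2^{47} ≡ 2^{7} ≡ 7 (mod 11)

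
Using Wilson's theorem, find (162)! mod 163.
By Wilson's theorem, (162)! ≡ -1 ≡ 162 (mod 163)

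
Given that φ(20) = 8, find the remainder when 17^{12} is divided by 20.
By Euler: 17^{8} ≡ 1 (mod 20) since gcd(17, 20) = 1. 12 = 1×8 + 4. So 17^{12} ≡ 17^{4} ≡ 1 (mod 20)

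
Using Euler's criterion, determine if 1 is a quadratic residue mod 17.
By Euler's criterion: 1^{8} ≡ 1 (mod 17). Since this equals 1, 1 is a QR.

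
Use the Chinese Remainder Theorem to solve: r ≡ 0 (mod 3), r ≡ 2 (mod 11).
M = 3 × 11 = 33. M₁ = 11, y₁ ≡ 2 (mod 3). M₂ = 3, y₂ ≡ 4 (mod 11). r = 0×11×2 + 2×3×4 ≡ 24 (mod 33)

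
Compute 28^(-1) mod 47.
Since 47 is prime, by Fermat 28^(-1) ≡ 28^{45} ≡ 42 mod 47. Verify: 28 × 42 = 1176 ≡ 1 mod 47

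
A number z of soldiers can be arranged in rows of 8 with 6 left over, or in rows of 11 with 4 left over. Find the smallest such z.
M = 8 × 11 = 88. M₁ = 11, y₁ ≡ 3 (mod 8). M₂ = 8, y₂ ≡ 7 (mod 11). z = 6×11×3 + 4×8×7 ≡ 70 (mod 88)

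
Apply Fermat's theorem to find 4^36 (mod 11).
By Fermat: 4^{10} ≡ 1 (mod 11). 36 = 3×10 + 6. So 4^{36} ≡ 4^{6} ≡ 4 (mod 11)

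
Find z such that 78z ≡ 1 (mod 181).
Since 181 is prime, by Fermat 78^(-1) ≡ 78^{179} ≡ 123 (mod 181). Verify: 78 × 123 = 9594 ≡ 1 (mod 181)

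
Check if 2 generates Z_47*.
2^{23} ≡ 1 (mod 47) and 23 < 46, so ord_47(2) = 23 ≠ 46 and 2 is not a primitive root.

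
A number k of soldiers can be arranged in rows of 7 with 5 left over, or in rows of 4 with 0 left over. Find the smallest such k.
M = 7 × 4 = 28. M₁ = 4, y₁ ≡ 2 mod 7. M₂ = 7, y₂ ≡ 3 mod 4. k = 5×4×2 + 0×7×3 ≡ 12 mod 28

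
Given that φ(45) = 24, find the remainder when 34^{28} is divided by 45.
By Euler: 34^{24} ≡ 1 mod 45 since gcd(34, 45) = 1. 28 = 1×24 + 4. So 34^{28} ≡ 34^{4} ≡ 16 mod 45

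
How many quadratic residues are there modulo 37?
The squaring map on Z_37* is 2-to-1, so there are (36)/2 = 18 QRs.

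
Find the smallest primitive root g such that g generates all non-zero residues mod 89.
g = 3. Powers: [3, 9, 27, 81, 65, 17, 51, ...] generates all 88 non-zero residues.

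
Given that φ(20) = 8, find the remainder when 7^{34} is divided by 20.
By Euler: 7^{8} ≡ 1 mod 20 since gcd(7, 20) = 1. 34 = 4×8 + 2. So 7^{34} ≡ 7^{2} ≡ 9 mod 20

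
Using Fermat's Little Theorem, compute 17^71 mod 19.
By Fermat: 17^{18} ≡ 1 mod 19. 71 = 3×18 + 17. So 17^{71} ≡ 17^{17} ≡ 9 mod 19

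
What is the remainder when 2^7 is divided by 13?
By repeated squaring (mod 13): 2^{1}≡2, 2^{2}≡4, 2^{4}≡3. Then 2^{7} = 2^{4+2+1} ≡ 3 × 4 × 2 ≡ 11 (mod 13)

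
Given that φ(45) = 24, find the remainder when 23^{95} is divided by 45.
By Euler: 23^{24} ≡ 1 (mod 45) since gcd(23, 45) = 1. 95 = 3×24 + 23. So 23^{95} ≡ 23^{23} ≡ 2 (mod 45)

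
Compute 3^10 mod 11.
Using Fermat: 3^{10} ≡ 1 (mod 11). 10 ≡ 0 (mod 10). So 3^{10} ≡ 3^{0} ≡ 1 (mod 11)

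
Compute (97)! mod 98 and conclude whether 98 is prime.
(97)! mod 98 = 0. Since 0 ≢ -1 mod 98, 98 is not prime.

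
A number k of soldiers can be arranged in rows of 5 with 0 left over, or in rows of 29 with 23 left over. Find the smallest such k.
M = 5 × 29 = 145. M₁ = 29, y₁ ≡ 4 (mod 5). M₂ = 5, y₂ ≡ 6 (mod 29). k = 0×29×4 + 23×5×6 ≡ 110 (mod 145)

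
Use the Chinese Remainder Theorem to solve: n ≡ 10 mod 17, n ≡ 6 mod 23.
M = 17 × 23 = 391. M₁ = 23, y₁ ≡ 3 mod 17. M₂ = 17, y₂ ≡ 19 mod 23. n = 10×23×3 + 6×17×19 ≡ 282 mod 391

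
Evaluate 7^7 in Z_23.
By repeated squaring (mod 23): 7^{1}≡7, 7^{2}≡3, 7^{4}≡9. Then 7^{7} = 7^{4+2+1} ≡ 9 × 3 × 7 ≡ 5 (mod 23)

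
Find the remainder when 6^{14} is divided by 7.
By Fermat: 6^{6} ≡ 1 mod 7. 14 = 2×6 + 2. So 6^{14} ≡ 6^{2} ≡ 1 mod 7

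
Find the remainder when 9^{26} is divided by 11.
By Fermat: 9^{10} ≡ 1 (mod 11). 26 = 2×10 + 6. So 9^{26} ≡ 9^{6} ≡ 9 (mod 11)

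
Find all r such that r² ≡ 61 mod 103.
The square roots of 61 mod 103 are 79 and 24. Verify: 79² = 6241 ≡ 61 mod 103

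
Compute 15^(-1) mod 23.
Since 23 is prime, by Fermat 15^(-1) ≡ 15^{21} ≡ 20 mod 23. Verify: 15 × 20 = 300 ≡ 1 mod 23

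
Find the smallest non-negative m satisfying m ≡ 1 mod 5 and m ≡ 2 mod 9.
M = 5 × 9 = 45. M₁ = 9, y₁ ≡ 4 mod 5. M₂ = 5, y₂ ≡ 2 mod 9. m = 1×9×4 + 2×5×2 ≡ 11 mod 45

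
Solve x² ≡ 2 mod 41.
The square roots of 2 mod 41 are 17 and 24. Verify: 17² = 289 ≡ 2 mod 41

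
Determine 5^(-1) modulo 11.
Since 11 is prime, by Fermat 5^(-1) ≡ 5^{9} ≡ 9 mod 11. Verify: 5 × 9 = 45 ≡ 1 mod 11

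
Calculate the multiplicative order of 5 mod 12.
Powers of 5 mod 12: 5^1≡5, 5^2≡1. So the order of 5 is 2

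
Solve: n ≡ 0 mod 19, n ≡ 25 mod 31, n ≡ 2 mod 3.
M = 19 × 31 × 3 = 1767. M₁ = 93, y₁ ≡ 9 mod 19. M₂ = 57, y₂ ≡ 6 mod 31. M₃ = 589, y₃ ≡ 1 mod 3. n = 0×93×9 + 25×57×6 + 2×589×1 ≡ 893 mod 1767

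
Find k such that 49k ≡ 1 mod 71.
Since 71 is prime, by Fermat 49^(-1) ≡ 49^{69} ≡ 29 mod 71. Verify: 49 × 29 = 1421 ≡ 1 mod 71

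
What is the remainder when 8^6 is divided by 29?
By repeated squaring mod 29: 8^{1}≡8, 8^{2}≡6, 8^{4}≡7. Then 8^{6} = 8^{4+2} ≡ 7 × 6 ≡ 13 mod 29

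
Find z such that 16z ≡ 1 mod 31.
Since 31 is prime, by Fermat 16^(-1) ≡ 16^{29} ≡ 2 mod 31. Verify: 16 × 2 = 32 ≡ 1 mod 31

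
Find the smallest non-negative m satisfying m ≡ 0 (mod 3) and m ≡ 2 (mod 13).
M = 3 × 13 = 39. M₁ = 13, y₁ ≡ 1 (mod 3). M₂ = 3, y₂ ≡ 9 (mod 13). m = 0×13×1 + 2×3×9 ≡ 15 (mod 39)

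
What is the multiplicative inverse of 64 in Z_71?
Since 71 is prime, by Fermat 64^(-1) ≡ 64^{69} ≡ 10 mod 71. Verify: 64 × 10 = 640 ≡ 1 mod 71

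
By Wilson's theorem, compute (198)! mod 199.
By Wilson's theorem, (198)! ≡ -1 ≡ 198 mod 199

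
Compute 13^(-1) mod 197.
Since 197 is prime, by Fermat 13^(-1) ≡ 13^{195} ≡ 91 mod 197. Verify: 13 × 91 = 1183 ≡ 1 mod 197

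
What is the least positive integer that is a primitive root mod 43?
g = 3. For each prime q|42: 3^{21}≡42, 3^{14}≡36, 3^{6}≡41, none ≡ 1, so ord_43(3) = 42 and 3 is a primitive root.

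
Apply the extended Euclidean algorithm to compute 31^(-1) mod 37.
Extended GCD: 31(6) + 37(-5) = 1. So 31^(-1) ≡ 6 (mod 37). Verify: 31 × 6 = 186 ≡ 1 (mod 37)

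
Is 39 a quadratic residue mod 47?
By Euler's criterion: 39^{23} ≡ 46 (mod 47). Since this equals -1 (≡ 46), 39 is not a QR.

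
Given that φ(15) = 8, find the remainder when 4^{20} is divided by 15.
By Euler: 4^{8} ≡ 1 mod 15 since gcd(4, 15) = 1. 20 = 2×8 + 4. So 4^{20} ≡ 4^{4} ≡ 1 mod 15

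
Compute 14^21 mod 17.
Using Fermat: 14^{16} ≡ 1 mod 17. 21 ≡ 5 mod 16. So 14^{21} ≡ 14^{5} ≡ 12 mod 17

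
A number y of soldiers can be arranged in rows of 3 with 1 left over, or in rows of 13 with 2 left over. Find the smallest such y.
M = 3 × 13 = 39. M₁ = 13, y₁ ≡ 1 (mod 3). M₂ = 3, y₂ ≡ 9 (mod 13). y = 1×13×1 + 2×3×9 ≡ 28 (mod 39)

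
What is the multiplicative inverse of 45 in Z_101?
Since 101 is prime, by Fermat 45^(-1) ≡ 45^{99} ≡ 9 mod 101. Verify: 45 × 9 = 405 ≡ 1 mod 101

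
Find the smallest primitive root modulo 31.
g = 3. Powers: [3, 9, 27, 19, 26, 16, 17, ...] generates all 30 non-zero residues.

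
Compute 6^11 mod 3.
By repeated squaring mod 3: 6^{1}≡0, 6^{2}≡0, 6^{4}≡0, 6^{8}≡0. Then 6^{11} = 6^{8+2+1} ≡ 0 × 0 × 0 ≡ 0 mod 3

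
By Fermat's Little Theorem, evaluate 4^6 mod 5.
By Fermat: 4^{4} ≡ 1 (mod 5). So 4^{6} = 4^{4} · 4^{2} ≡ 4^{2} ≡ 1 (mod 5)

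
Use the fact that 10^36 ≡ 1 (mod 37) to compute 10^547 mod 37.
By Fermat: 10^{36} ≡ 1 (mod 37). 547 ≡ 7 (mod 36). So 10^{547} ≡ 10^{7} ≡ 10 (mod 37)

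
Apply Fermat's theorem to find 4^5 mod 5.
By Fermat: 4^{4} ≡ 1 mod 5. So 4^{5} = 4^{4} · 4^{1} ≡ 4^{1} ≡ 4 mod 5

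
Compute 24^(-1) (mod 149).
Since 149 is prime, by Fermat 24^(-1) ≡ 24^{147} ≡ 118 (mod 149). Verify: 24 × 118 = 2832 ≡ 1 (mod 149)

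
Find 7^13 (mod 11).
Using Fermat: 7^{10} ≡ 1 (mod 11). 13 ≡ 3 (mod 10). So 7^{13} ≡ 7^{3} ≡ 2 (mod 11)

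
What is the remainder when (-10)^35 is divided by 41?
By repeated squaring (mod 41): (-10)^{1}≡31, (-10)^{2}≡18, (-10)^{4}≡37, (-10)^{8}≡16, (-10)^{16}≡10, (-10)^{32}≡18. Then (-10)^{35} = (-10)^{32+2+1} ≡ 18 × 18 × 31 ≡ 40 (mod 41)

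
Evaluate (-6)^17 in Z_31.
By repeated squaring (mod 31): (-6)^{1}≡25, (-6)^{2}≡5, (-6)^{4}≡25, (-6)^{8}≡5, (-6)^{16}≡25. Then (-6)^{17} = (-6)^{16+1} ≡ 25 × 25 ≡ 5 (mod 31)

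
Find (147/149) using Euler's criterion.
(147/149) = 147^{74} mod 149 = -1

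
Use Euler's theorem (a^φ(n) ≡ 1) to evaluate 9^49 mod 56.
By Euler: 9^{24} ≡ 1 mod 56 since gcd(9, 56) = 1. 49 = 2×24 + 1. So 9^{49} ≡ 9^{1} ≡ 9 mod 56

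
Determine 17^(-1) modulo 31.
Since 31 is prime, by Fermat 17^(-1) ≡ 17^{29} ≡ 11 (mod 31). Verify: 17 × 11 = 187 ≡ 1 (mod 31)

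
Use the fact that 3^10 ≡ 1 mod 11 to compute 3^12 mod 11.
By Fermat: 3^{10} ≡ 1 mod 11. So 3^{12} = 3^{10} · 3^{2} ≡ 3^{2} ≡ 9 mod 11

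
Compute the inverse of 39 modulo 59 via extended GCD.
Extended GCD: 39(-3) + 59(2) = 1. So 39^(-1) ≡ -3 ≡ 56 (mod 59). Verify: 39 × 56 = 2184 ≡ 1 (mod 59)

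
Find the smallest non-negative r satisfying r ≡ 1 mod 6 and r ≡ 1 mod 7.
M = 6 × 7 = 42. M₁ = 7, y₁ ≡ 1 mod 6. M₂ = 6, y₂ ≡ 6 mod 7. r = 1×7×1 + 1×6×6 ≡ 1 mod 42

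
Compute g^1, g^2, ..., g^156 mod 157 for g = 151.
151^1, 151^2, ..., 151^{156} mod 157: [151, 36, 98, 40, 74, 27, 152, 30, 134, 138, 114, 101, 22, 25, 7, 115, 95, 58, 123, 47, 32, 122, 53, 153, 24, 13, 79, 154, 18, 49, 20, 37, 92, 76, 15, 67, 69, 57, 129, 11, 91, 82, 136, 126, 29, 140, 102, 16, 61, 105, 155, 12, 85, 118, 77, 9, 103, 10, 97, 46, 38, 86, 112, 113, 107, 143, 84, 124, 41, 68, 63, 93, 70, 51, 8, 109, 131, 156, 6, 121, 59, 117, 83, 130, 5, 127, 23, 19, 43, 56, 135, 132, 150, 42, 62, 99, 34, 110, 125, 35, 104, 4, 133, 144, 78, 3, 139, 108, 137, 120, 65, 81, 142, 90, 88, 100, 28, 146, 66, 75, 21, 31, 128, 17, 55, 141, 96, 52, 2, 145, 72, 39, 80, 148, 54, 147, 60, 111, 119, 71, 45, 44, 50, 14, 73, 33, 116, 89, 94, 64, 87, 106, 149, 48, 26, 1]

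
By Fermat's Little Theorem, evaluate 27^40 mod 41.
By Fermat's Little Theorem, 27^{40} ≡ 1 (mod 41) since 41 is prime and gcd(27, 41) = 1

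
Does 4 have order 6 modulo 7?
4^{3} ≡ 1 mod 7 and 3 < 6, so ord_7(4) = 3 ≠ 6 and 4 is not a primitive root.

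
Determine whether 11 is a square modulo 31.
By Euler's criterion: 11^{15} ≡ 30 mod 31. Since this equals -1 (≡ 30), 11 is not a QR.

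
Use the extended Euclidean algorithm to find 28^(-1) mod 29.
Extended GCD: 28(-1) + 29(1) = 1. So 28^(-1) ≡ -1 ≡ 28 (mod 29). Verify: 28 × 28 = 784 ≡ 1 (mod 29)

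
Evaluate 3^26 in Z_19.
Using Fermat: 3^{18} ≡ 1 (mod 19). 26 ≡ 8 (mod 18). So 3^{26} ≡ 3^{8} ≡ 6 (mod 19)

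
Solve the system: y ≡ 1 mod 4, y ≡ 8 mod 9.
M = 4 × 9 = 36. M₁ = 9, y₁ ≡ 1 mod 4. M₂ = 4, y₂ ≡ 7 mod 9. y = 1×9×1 + 8×4×7 ≡ 17 mod 36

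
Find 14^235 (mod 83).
Using Fermat: 14^{82} ≡ 1 (mod 83). 235 ≡ 71 (mod 82). So 14^{235} ≡ 14^{71} ≡ 72 (mod 83)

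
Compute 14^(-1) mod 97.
Since 97 is prime, by Fermat 14^(-1) ≡ 14^{95} ≡ 7 mod 97. Verify: 14 × 7 = 98 ≡ 1 mod 97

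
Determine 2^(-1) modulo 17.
Since 17 is prime, by Fermat 2^(-1) ≡ 2^{15} ≡ 9 mod 17. Verify: 2 × 9 = 18 ≡ 1 mod 17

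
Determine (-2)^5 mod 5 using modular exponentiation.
Using Fermat: (-2)^{4} ≡ 1 mod 5. 5 ≡ 1 mod 4. So (-2)^{5} ≡ (-2)^{1} ≡ 3 mod 5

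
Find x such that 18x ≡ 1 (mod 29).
Since 29 is prime, by Fermat 18^(-1) ≡ 18^{27} ≡ 21 (mod 29). Verify: 18 × 21 = 378 ≡ 1 (mod 29)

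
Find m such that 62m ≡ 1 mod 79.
Since 79 is prime, by Fermat 62^(-1) ≡ 62^{77} ≡ 65 mod 79. Verify: 62 × 65 = 4030 ≡ 1 mod 79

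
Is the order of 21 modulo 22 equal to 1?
Powers of 21 mod 22: 21^1≡21, 21^2≡1. 21^1≡21≢1, so ord ≠ 1. No, the actual order is 2.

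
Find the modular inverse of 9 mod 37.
Since 37 is prime, by Fermat 9^(-1) ≡ 9^{35} ≡ 33 (mod 37). Verify: 9 × 33 = 297 ≡ 1 (mod 37)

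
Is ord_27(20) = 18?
Powers of 20 mod 27: 20^1≡20, 20^2≡22, 20^3≡8, 20^4≡25, 20^5≡14, 20^6≡10, 20^7≡11, 20^8≡4, 20^9≡26, 20^10≡7, 20^11≡5, 20^12≡19, 20^13≡2, 20^14≡13, 20^15≡17, 20^16≡16, 20^17≡23, 20^18≡1. First k with 20^k≡1 is k=18. Yes, ord_27(20) = 18.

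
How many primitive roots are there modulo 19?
Number of primitive roots mod 19 = φ(p-1) = φ(18) = 6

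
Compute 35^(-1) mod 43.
Since 43 is prime, by Fermat 35^(-1) ≡ 35^{41} ≡ 16 mod 43. Verify: 35 × 16 = 560 ≡ 1 mod 43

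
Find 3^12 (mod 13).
Using Fermat: 3^{12} ≡ 1 (mod 13). 12 ≡ 0 (mod 12). So 3^{12} ≡ 3^{0} ≡ 1 (mod 13)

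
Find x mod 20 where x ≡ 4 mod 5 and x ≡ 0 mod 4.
M = 5 × 4 = 20. M₁ = 4, y₁ ≡ 4 mod 5. M₂ = 5, y₂ ≡ 1 mod 4. x = 4×4×4 + 0×5×1 ≡ 4 mod 20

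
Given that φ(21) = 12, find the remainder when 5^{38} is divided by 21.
By Euler: 5^{12} ≡ 1 mod 21 since gcd(5, 21) = 1. 38 = 3×12 + 2. So 5^{38} ≡ 5^{2} ≡ 4 mod 21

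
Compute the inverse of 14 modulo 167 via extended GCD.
Extended GCD: 14(12) + 167(-1) = 1. So 14^(-1) ≡ 12 mod 167. Verify: 14 × 12 = 168 ≡ 1 mod 167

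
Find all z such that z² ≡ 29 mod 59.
The square roots of 29 mod 59 are 41 and 18. Verify: 41² = 1681 ≡ 29 mod 59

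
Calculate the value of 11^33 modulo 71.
By repeated squaring mod 71: 11^{1}≡11, 11^{2}≡50, 11^{4}≡15, 11^{8}≡12, 11^{16}≡2, 11^{32}≡4. Then 11^{33} = 11^{32+1} ≡ 4 × 11 ≡ 44 mod 71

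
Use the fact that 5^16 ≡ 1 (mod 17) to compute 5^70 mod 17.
By Fermat: 5^{16} ≡ 1 (mod 17). 70 = 4×16 + 6. So 5^{70} ≡ 5^{6} ≡ 2 (mod 17)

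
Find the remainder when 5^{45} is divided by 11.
By Fermat: 5^{10} ≡ 1 (mod 11). 45 = 4×10 + 5. So 5^{45} ≡ 5^{5} ≡ 1 (mod 11)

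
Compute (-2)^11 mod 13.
By repeated squaring (mod 13): (-2)^{1}≡11, (-2)^{2}≡4, (-2)^{4}≡3, (-2)^{8}≡9. Then (-2)^{11} = (-2)^{8+2+1} ≡ 9 × 4 × 11 ≡ 6 (mod 13)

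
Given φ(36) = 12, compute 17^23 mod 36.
By Euler: 17^{12} ≡ 1 (mod 36) since gcd(17, 36) = 1. 23 = 1×12 + 11. So 17^{23} ≡ 17^{11} ≡ 17 (mod 36)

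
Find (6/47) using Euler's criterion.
(6/47) = 6^{23} mod 47 = 1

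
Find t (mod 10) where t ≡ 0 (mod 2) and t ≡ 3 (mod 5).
M = 2 × 5 = 10. M₁ = 5, y₁ ≡ 1 (mod 2). M₂ = 2, y₂ ≡ 3 (mod 5). t = 0×5×1 + 3×2×3 ≡ 8 (mod 10)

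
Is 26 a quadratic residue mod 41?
By Euler's criterion: 26^{20} ≡ 40 mod 41. Since this equals -1 (≡ 40), 26 is not a QR.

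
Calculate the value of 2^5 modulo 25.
By repeated squaring (mod 25): 2^{1}≡2, 2^{2}≡4, 2^{4}≡16. Then 2^{5} = 2^{4+1} ≡ 16 × 2 ≡ 7 (mod 25)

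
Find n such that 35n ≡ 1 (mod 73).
Since 73 is prime, by Fermat 35^(-1) ≡ 35^{71} ≡ 48 (mod 73). Verify: 35 × 48 = 1680 ≡ 1 (mod 73)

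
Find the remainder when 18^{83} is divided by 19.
By Fermat: 18^{18} ≡ 1 (mod 19). 83 = 4×18 + 11. So 18^{83} ≡ 18^{11} ≡ 18 (mod 19)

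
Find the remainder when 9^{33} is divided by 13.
By Fermat: 9^{12} ≡ 1 (mod 13). 33 = 2×12 + 9. So 9^{33} ≡ 9^{9} ≡ 1 (mod 13)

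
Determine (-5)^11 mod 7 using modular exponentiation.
Using Fermat: (-5)^{6} ≡ 1 mod 7. 11 ≡ 5 mod 6. So (-5)^{11} ≡ (-5)^{5} ≡ 4 mod 7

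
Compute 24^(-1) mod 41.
Since 41 is prime, by Fermat 24^(-1) ≡ 24^{39} ≡ 12 mod 41. Verify: 24 × 12 = 288 ≡ 1 mod 41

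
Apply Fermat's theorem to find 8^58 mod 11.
By Fermat: 8^{10} ≡ 1 mod 11. 58 = 5×10 + 8. So 8^{58} ≡ 8^{8} ≡ 5 mod 11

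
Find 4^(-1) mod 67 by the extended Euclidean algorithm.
Extended GCD: 4(17) + 67(-1) = 1. So 4^(-1) ≡ 17 mod 67. Verify: 4 × 17 = 68 ≡ 1 mod 67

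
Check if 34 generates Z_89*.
34^{4} ≡ 1 (mod 89) and 4 < 88, so ord_89(34) = 4 ≠ 88 and 34 is not a primitive root.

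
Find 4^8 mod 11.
By repeated squaring mod 11: 4^{1}≡4, 4^{2}≡5, 4^{4}≡3, 4^{8}≡9. So 4^{8} ≡ 9 mod 11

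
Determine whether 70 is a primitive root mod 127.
70^{63} ≡ 1 mod 127 and 63 < 126, so ord_127(70) = 63 ≠ 126 and 70 is not a primitive root.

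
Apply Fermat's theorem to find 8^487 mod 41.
By Fermat: 8^{40} ≡ 1 mod 41. 487 ≡ 7 mod 40. So 8^{487} ≡ 8^{7} ≡ 2 mod 41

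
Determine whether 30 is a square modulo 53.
By Euler's criterion: 30^{26} ≡ 52 mod 53. Since this equals -1 (≡ 52), 30 is not a QR.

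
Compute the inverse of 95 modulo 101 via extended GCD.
Extended GCD: 95(-17) + 101(16) = 1. So 95^(-1) ≡ -17 ≡ 84 mod 101. Verify: 95 × 84 = 7980 ≡ 1 mod 101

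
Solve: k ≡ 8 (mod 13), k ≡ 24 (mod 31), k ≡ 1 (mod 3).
M = 13 × 31 × 3 = 1209. M₁ = 93, y₁ ≡ 7 (mod 13). M₂ = 39, y₂ ≡ 4 (mod 31). M₃ = 403, y₃ ≡ 1 (mod 3). k = 8×93×7 + 24×39×4 + 1×403×1 ≡ 892 (mod 1209)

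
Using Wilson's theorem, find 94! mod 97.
(96)! = (94)! × (95) × (96) ≡ -1 mod 97. So (94)! ≡ -1 × [(96)(95)]^(-1) ≡ 48 mod 97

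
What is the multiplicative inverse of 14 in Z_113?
Since 113 is prime, by Fermat 14^(-1) ≡ 14^{111} ≡ 105 mod 113. Verify: 14 × 105 = 1470 ≡ 1 mod 113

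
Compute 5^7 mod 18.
By repeated squaring mod 18: 5^{1}≡5, 5^{2}≡7, 5^{4}≡13. Then 5^{7} = 5^{4+2+1} ≡ 13 × 7 × 5 ≡ 5 mod 18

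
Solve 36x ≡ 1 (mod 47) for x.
Since 47 is prime, by Fermat 36^(-1) ≡ 36^{45} ≡ 17 (mod 47). Verify: 36 × 17 = 612 ≡ 1 (mod 47)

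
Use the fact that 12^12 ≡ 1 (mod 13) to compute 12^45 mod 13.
By Fermat: 12^{12} ≡ 1 (mod 13). 45 = 3×12 + 9. So 12^{45} ≡ 12^{9} ≡ 12 (mod 13)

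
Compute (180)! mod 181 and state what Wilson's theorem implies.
(180)! mod 181 = 180. Since this equals -1 (mod 181), Wilson confirms 181 is prime.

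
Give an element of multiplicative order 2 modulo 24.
5 has order 2 mod 24 since 5^{2} ≡ 1 mod 24 and no smaller power works.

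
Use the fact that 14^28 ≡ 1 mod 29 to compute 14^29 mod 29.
By Fermat: 14^{28} ≡ 1 mod 29. So 14^{29} = 14^{28} · 14^{1} ≡ 14^{1} ≡ 14 mod 29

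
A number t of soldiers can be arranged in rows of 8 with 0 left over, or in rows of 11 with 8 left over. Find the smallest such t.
M = 8 × 11 = 88. M₁ = 11, y₁ ≡ 3 (mod 8). M₂ = 8, y₂ ≡ 7 (mod 11). t = 0×11×3 + 8×8×7 ≡ 8 (mod 88)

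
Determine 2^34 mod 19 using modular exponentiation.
Using Fermat: 2^{18} ≡ 1 (mod 19). 34 ≡ 16 (mod 18). So 2^{34} ≡ 2^{16} ≡ 5 (mod 19)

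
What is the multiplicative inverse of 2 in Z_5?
Since 5 is prime, by Fermat 2^(-1) ≡ 2^{3} ≡ 3 (mod 5). Verify: 2 × 3 = 6 ≡ 1 (mod 5)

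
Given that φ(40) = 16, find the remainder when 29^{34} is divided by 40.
By Euler: 29^{16} ≡ 1 (mod 40) since gcd(29, 40) = 1. 34 = 2×16 + 2. So 29^{34} ≡ 29^{2} ≡ 1 (mod 40)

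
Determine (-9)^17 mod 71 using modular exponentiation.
By repeated squaring (mod 71): (-9)^{1}≡62, (-9)^{2}≡10, (-9)^{4}≡29, (-9)^{8}≡60, (-9)^{16}≡50. Then (-9)^{17} = (-9)^{16+1} ≡ 50 × 62 ≡ 47 (mod 71)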